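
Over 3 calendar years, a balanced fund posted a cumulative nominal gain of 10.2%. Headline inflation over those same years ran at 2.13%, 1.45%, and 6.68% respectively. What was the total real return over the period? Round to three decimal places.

Cumulative inflation factor: 1.0213 × 1.0145 × 1.0668 ≈ 1.10532.
Nominal growth factor: 1.10200. Real growth factor = 1.10200 / 1.10532 ≈ 0.99700.
Total real return ≈ -0.3004%.

-0.300%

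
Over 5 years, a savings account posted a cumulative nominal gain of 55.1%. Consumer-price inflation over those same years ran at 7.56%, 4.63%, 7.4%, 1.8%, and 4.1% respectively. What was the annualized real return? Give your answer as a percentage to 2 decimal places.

3.90%

Cumulative inflation factor: 1.0756 × 1.0463 × 1.074 × 1.018 × 1.041 ≈ 1.28088.
Nominal growth factor: 1.55100. Real growth factor = 1.55100 / 1.28088 ≈ 1.21088.
Annualized: 1.21088^(1/5) − 1 ≈ 0.03901.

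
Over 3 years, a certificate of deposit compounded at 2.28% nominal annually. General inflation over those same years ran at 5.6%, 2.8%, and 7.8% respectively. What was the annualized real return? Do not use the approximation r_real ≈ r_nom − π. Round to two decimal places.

Cumulative inflation factor: 1.056 × 1.028 × 1.078 ≈ 1.17024.
Nominal growth factor: 1.06997. Real growth factor = 1.06997 / 1.17024 ≈ 0.91432.
Annualized: 0.91432^(1/3) − 1 ≈ -0.02942.

-2.94%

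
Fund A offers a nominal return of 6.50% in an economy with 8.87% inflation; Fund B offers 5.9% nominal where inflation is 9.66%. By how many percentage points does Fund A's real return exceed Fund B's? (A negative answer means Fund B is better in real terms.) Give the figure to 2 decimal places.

1.25

Fund A real return: 1.0650/1.0887 − 1 = -2.177%.
Fund B real return: 1.059/1.0966 − 1 = -3.429%.
Difference: -2.177 − (-3.429) = 1.252 pp.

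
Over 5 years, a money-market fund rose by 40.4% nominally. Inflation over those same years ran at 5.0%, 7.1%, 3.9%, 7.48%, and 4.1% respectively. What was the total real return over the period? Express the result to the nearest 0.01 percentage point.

Cumulative inflation factor: 1.050 × 1.071 × 1.039 × 1.0748 × 1.041 ≈ 1.30729.
Nominal growth factor: 1.40400. Real growth factor = 1.40400 / 1.30729 ≈ 1.07398.
Total real return ≈ 7.3976%.

7.40%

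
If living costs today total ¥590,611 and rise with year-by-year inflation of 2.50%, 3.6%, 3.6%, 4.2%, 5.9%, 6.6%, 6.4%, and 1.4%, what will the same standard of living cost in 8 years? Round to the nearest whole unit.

¥824,604

Cumulative price-level factor: 1.0250 × 1.036 × 1.036 × 1.042 × 1.059 × 1.066 × 1.064 × 1.014 ≈ 1.3961878133.
The nominal amount required is ¥590,611 scaled up by that factor.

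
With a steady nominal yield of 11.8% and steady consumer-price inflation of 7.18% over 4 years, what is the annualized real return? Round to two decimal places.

With constant rates the annual real return is the same each year: (1+11.8%)/(1+7.18%) − 1 = 0.04311.

4.31%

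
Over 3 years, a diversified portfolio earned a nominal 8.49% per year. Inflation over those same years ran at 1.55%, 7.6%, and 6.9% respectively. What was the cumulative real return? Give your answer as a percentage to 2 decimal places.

Cumulative inflation factor: 1.0155 × 1.076 × 1.069 ≈ 1.16807.
Nominal growth factor: 1.27694. Real growth factor = 1.27694 / 1.16807 ≈ 1.09320.
Total real return ≈ 9.3199%.

9.32%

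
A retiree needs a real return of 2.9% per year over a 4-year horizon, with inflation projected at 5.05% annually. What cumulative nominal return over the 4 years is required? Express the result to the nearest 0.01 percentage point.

36.54%

Required annual nominal rate: (1+2.9%)(1+5.05%) − 1 = 8.09645%.
Cumulative over 4 years: (1 + 0.0809645)^4 − 1 ≈ 0.36536.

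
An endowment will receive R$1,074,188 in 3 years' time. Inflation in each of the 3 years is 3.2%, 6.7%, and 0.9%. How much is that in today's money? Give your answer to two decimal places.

R$966,818.64

Price-level factor over 3 years: 1.032 × 1.067 × 1.009 = 1.111054296.
Purchasing power today: R$1,074,188 divided by that factor.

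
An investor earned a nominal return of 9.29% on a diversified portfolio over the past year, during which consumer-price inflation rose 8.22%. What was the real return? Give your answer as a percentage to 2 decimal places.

Real return via the Fisher equation: (1 + 9.29%)/(1 + 8.22%) − 1 = 1.0929/1.0822 − 1 ≈ 0.00989.

0.99%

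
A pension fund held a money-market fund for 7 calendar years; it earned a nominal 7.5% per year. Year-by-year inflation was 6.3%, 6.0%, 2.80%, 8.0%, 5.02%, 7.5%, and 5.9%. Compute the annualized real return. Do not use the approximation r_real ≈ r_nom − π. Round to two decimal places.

Cumulative inflation factor: 1.063 × 1.060 × 1.0280 × 1.080 × 1.0502 × 1.075 × 1.059 ≈ 1.49566.
Nominal growth factor: 1.65905. Real growth factor = 1.65905 / 1.49566 ≈ 1.10924.
Annualized: 1.10924^(1/7) − 1 ≈ 0.01492.

1.49%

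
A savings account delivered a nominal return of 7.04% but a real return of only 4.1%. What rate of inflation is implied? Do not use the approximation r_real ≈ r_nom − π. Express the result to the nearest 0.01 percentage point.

From (1+r_nom) = (1+r_real)(1+π), we get 1+π = (1 + 7.04%)/(1 + 4.1%) = 1.0704/1.041 ≈ 1.02824.
So π ≈ 2.8242%.

2.82%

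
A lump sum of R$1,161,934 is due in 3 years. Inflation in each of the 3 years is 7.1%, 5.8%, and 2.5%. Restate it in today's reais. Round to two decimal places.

R$1,000,420.21

Price-level factor over 3 years: 1.071 × 1.058 × 1.025 = 1.16144595.
Purchasing power today: R$1,161,934 divided by that factor.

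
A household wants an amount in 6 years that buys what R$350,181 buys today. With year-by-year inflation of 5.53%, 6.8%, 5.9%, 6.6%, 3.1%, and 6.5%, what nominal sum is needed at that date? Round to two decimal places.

Cumulative price-level factor: 1.0553 × 1.068 × 1.059 × 1.066 × 1.031 × 1.065 ≈ 1.3970393170.
Multiplying R$350,181 by the price-level factor gives the future nominal sum.

R$489,216.63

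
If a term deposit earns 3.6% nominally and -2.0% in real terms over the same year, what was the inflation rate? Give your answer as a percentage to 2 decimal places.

From (1+r_nom) = (1+r_real)(1+π), we get 1+π = (1 + 3.6%)/(1 − 2.0%) = 1.036/0.980 ≈ 1.05714.
So π ≈ 5.7143%.

5.71%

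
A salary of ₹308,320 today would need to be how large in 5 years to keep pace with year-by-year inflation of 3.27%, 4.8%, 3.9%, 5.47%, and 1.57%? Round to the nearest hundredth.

Cumulative price-level factor: 1.0327 × 1.048 × 1.039 × 1.0547 × 1.0157 ≈ 1.2046070642.
Multiplying ₹308,320 by the price-level factor gives the future nominal sum.

₹371,404.45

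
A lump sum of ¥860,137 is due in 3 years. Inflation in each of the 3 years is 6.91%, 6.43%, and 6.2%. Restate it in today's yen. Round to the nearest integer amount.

¥711,804

Price-level factor over 3 years: 1.0691 × 1.0643 × 1.062 ≈ 1.2083894041.
Purchasing power today: ¥860,137 divided by that factor.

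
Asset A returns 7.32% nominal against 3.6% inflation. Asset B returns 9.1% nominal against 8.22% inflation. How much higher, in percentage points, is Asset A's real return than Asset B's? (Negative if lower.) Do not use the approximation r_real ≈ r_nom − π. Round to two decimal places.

Asset A real return: 1.0732/1.036 − 1 = 3.591%.
Asset B real return: 1.091/1.0822 − 1 = 0.813%.
Difference: 3.591 − 0.813 = 2.778 pp.

2.78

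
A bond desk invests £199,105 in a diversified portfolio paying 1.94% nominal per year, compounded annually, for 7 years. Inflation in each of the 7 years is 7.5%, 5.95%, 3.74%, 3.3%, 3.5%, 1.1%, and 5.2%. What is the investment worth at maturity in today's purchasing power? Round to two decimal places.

Nominal value at maturity: £199,105 × (1 + 1.94%)^7 ≈ £227,768.98.
Price-level factor over 7 years: 1.075 × 1.0595 × 1.0374 × 1.033 × 1.035 × 1.011 × 1.052 ≈ 1.3435790880.
The maturity value deflated by that factor is the answer in today's purchasing power.

£169,524.06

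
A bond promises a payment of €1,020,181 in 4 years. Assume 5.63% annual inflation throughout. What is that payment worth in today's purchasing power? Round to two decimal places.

Price-level factor over 4 years: (1 + 5.63%)^4 ≈ 1.2449420011.
Purchasing power today: €1,020,181 divided by that factor.

€819,460.66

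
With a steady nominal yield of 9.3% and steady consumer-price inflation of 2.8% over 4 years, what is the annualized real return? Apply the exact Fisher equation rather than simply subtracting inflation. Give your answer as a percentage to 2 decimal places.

With constant rates the annual real return is the same each year: (1+9.3%)/(1+2.8%) − 1 = 0.06323.

6.32%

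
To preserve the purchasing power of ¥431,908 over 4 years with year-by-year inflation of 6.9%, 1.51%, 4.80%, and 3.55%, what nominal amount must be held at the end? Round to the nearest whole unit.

¥508,615

Cumulative price-level factor: 1.069 × 1.0151 × 1.0480 × 1.0355 ≈ 1.1776003304.
Multiplying ¥431,908 by the price-level factor gives the future nominal sum.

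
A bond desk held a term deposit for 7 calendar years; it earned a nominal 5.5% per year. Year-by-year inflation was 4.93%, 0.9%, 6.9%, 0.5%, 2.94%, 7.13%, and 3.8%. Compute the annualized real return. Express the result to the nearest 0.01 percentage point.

Cumulative inflation factor: 1.0493 × 1.009 × 1.069 × 1.005 × 1.0294 × 1.0713 × 1.038 ≈ 1.30205.
Nominal growth factor: 1.45468. Real growth factor = 1.45468 / 1.30205 ≈ 1.11722.
Annualized: 1.11722^(1/7) − 1 ≈ 0.01596.

1.60%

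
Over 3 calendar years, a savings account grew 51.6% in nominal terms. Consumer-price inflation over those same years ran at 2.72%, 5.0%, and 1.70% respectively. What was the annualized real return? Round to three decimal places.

11.390%

Cumulative inflation factor: 1.0272 × 1.050 × 1.0170 ≈ 1.09690.
Nominal growth factor: 1.51600. Real growth factor = 1.51600 / 1.09690 ≈ 1.38208.
Annualized: 1.38208^(1/3) − 1 ≈ 0.11390.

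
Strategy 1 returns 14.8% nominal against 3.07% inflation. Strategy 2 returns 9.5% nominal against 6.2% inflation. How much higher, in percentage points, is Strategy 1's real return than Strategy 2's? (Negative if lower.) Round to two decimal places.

8.27

Strategy 1 real return: 1.148/1.0307 − 1 = 11.381%.
Strategy 2 real return: 1.095/1.062 − 1 = 3.107%.
Difference: 11.381 − 3.107 = 8.274 pp.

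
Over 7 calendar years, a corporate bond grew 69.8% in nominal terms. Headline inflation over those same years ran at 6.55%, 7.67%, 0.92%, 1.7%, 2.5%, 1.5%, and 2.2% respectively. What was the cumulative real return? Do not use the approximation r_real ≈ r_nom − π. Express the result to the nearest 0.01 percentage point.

Cumulative inflation factor: 1.0655 × 1.0767 × 1.0092 × 1.017 × 1.025 × 1.015 × 1.022 ≈ 1.25195.
Nominal growth factor: 1.69800. Real growth factor = 1.69800 / 1.25195 ≈ 1.35628.
Total real return ≈ 35.6284%.

35.63%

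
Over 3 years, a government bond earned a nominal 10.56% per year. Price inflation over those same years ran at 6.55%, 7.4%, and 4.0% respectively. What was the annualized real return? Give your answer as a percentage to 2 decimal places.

Cumulative inflation factor: 1.0655 × 1.074 × 1.040 ≈ 1.19012.
Nominal growth factor: 1.35143. Real growth factor = 1.35143 / 1.19012 ≈ 1.13554.
Annualized: 1.13554^(1/3) − 1 ≈ 0.04328.

4.33%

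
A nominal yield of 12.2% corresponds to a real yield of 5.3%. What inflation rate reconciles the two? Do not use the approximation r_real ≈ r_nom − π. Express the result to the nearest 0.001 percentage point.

From (1+r_nom) = (1+r_real)(1+π), we get 1+π = (1 + 12.2%)/(1 + 5.3%) = 1.122/1.053 ≈ 1.06553.
So π ≈ 6.5527%.

6.553%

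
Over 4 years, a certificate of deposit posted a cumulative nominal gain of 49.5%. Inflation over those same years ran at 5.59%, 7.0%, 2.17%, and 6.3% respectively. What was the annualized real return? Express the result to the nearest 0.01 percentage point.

Cumulative inflation factor: 1.0559 × 1.070 × 1.0217 × 1.063 ≈ 1.22705.
Nominal growth factor: 1.49500. Real growth factor = 1.49500 / 1.22705 ≈ 1.21837.
Annualized: 1.21837^(1/4) − 1 ≈ 0.05062.

5.06%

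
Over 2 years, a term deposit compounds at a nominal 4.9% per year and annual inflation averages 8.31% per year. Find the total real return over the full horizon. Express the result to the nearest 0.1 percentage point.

-6.2%

The annual real rate is (1+4.9%)/(1+8.31%) − 1 = -3.1484%.
Compounded over 2 years: (1 + -0.031484)^2 − 1 ≈ -0.06198.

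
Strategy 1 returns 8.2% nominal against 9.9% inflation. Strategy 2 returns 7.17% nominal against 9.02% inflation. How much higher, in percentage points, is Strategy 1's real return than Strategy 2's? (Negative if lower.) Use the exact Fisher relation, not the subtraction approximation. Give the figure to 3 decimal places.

0.150

Strategy 1 real return: 1.082/1.099 − 1 = -1.5469%.
Strategy 2 real return: 1.0717/1.0902 − 1 = -1.6969%.
Difference: -1.5469 − (-1.6969) = 0.1500 pp.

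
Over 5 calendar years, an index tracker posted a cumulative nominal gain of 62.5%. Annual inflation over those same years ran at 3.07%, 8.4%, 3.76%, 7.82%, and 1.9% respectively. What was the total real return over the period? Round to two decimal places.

27.58%

Cumulative inflation factor: 1.0307 × 1.084 × 1.0376 × 1.0782 × 1.019 ≈ 1.27369.
Nominal growth factor: 1.62500. Real growth factor = 1.62500 / 1.27369 ≈ 1.27582.
Total real return ≈ 27.5817%.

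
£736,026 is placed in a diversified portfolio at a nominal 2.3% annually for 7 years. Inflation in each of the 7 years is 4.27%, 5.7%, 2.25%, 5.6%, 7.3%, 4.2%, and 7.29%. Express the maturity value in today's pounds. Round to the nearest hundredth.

Nominal value at maturity: £736,026 × (1 + 2.3%)^7 ≈ £863,023.44.
Price-level factor over 7 years: 1.0427 × 1.057 × 1.0225 × 1.056 × 1.073 × 1.042 × 1.0729 ≈ 1.4275399863.
Dividing the nominal maturity value by the price-level factor gives the value in today's money.

£604,552.90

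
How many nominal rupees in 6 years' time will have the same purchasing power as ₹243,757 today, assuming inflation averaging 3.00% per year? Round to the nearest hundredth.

₹291,058.61

Cumulative price-level factor: (1+3.00%)^6 ≈ 1.1940522965.
The nominal amount required is ₹243,757 scaled up by that factor.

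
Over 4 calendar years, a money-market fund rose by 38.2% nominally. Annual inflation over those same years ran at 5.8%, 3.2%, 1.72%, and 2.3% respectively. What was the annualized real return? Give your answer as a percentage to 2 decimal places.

5.02%

Cumulative inflation factor: 1.058 × 1.032 × 1.0172 × 1.023 ≈ 1.13618.
Nominal growth factor: 1.38200. Real growth factor = 1.38200 / 1.13618 ≈ 1.21636.
Annualized: 1.21636^(1/4) − 1 ≈ 0.05018.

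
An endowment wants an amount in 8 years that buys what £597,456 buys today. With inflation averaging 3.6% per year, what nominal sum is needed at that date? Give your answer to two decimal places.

£792,837.11

Cumulative price-level factor: (1+3.6%)^8 ≈ 1.3270217568.
The nominal amount required is £597,456 scaled up by that factor.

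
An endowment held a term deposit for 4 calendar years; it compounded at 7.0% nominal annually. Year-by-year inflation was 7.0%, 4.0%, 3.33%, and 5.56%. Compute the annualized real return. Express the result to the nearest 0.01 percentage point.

1.94%

Cumulative inflation factor: 1.070 × 1.040 × 1.0333 × 1.0556 ≈ 1.21379.
Nominal growth factor: 1.31080. Real growth factor = 1.31080 / 1.21379 ≈ 1.07992.
Annualized: 1.07992^(1/4) − 1 ≈ 0.01941.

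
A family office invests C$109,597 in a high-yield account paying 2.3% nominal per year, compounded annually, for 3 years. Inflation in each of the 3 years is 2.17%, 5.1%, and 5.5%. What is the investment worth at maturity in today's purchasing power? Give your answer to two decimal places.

Nominal value at maturity: C$109,597 × (1 + 2.3%)^3 ≈ C$117,334.46.
Price-level factor over 3 years: 1.0217 × 1.051 × 1.055 = 1.1328660685.
Dividing the nominal maturity value by the price-level factor gives the value in today's money.

C$103,573.11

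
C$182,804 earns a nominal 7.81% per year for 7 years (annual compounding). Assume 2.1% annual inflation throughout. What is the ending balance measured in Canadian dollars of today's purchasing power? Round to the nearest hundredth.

C$267,558.54

Nominal value at maturity: C$182,804 × (1 + 7.81%)^7 ≈ C$309,456.08.
Price-level factor over 7 years: (1 + 2.1%)^7 ≈ 1.1565920282.
The maturity value deflated by that factor is the answer in today's purchasing power.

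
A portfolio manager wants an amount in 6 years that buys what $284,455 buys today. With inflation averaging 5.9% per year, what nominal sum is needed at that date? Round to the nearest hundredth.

$401,226.24

Cumulative price-level factor: (1+5.9%)^6 ≈ 1.4105086721.
The nominal amount required is $284,455 scaled up by that factor.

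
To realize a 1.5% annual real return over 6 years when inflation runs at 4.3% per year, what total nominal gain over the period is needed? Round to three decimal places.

40.767%

Required annual nominal rate: (1+1.5%)(1+4.3%) − 1 = 5.8645%.
Cumulative over 6 years: (1 + 0.058645)^6 − 1 ≈ 0.40767.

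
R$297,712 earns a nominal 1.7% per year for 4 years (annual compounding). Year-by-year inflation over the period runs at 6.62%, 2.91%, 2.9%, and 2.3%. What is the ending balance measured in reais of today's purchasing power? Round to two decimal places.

R$275,735.63

Nominal value at maturity: R$297,712 × (1 + 1.7%)^4 ≈ R$318,478.52.
Price-level factor over 4 years: 1.0662 × 1.0291 × 1.029 × 1.023 ≈ 1.1550140439.
The maturity value deflated by that factor is the answer in today's purchasing power.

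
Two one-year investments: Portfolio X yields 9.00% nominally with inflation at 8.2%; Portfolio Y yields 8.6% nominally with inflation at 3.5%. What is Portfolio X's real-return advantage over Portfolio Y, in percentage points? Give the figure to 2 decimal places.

-4.19

Portfolio X real return: 1.0900/1.082 − 1 = 0.739%.
Portfolio Y real return: 1.086/1.035 − 1 = 4.928%.
Difference: 0.739 − 4.928 = -4.189 pp.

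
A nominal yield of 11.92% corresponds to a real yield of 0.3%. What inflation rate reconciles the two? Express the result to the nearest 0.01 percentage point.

From (1+r_nom) = (1+r_real)(1+π), we get 1+π = (1 + 11.92%)/(1 + 0.3%) = 1.1192/1.003 ≈ 1.11585.
So π ≈ 11.5852%.

11.59%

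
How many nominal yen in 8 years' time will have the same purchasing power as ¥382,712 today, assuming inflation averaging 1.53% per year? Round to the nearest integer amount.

¥432,143

Cumulative price-level factor: (1+1.53%)^8 ≈ 1.1291589715.
The nominal amount required is ¥382,712 scaled up by that factor.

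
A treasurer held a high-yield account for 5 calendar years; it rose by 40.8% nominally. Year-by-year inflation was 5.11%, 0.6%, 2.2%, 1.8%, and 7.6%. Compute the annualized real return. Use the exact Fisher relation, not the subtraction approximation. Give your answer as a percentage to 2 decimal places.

3.53%

Cumulative inflation factor: 1.0511 × 1.006 × 1.022 × 1.018 × 1.076 ≈ 1.18373.
Nominal growth factor: 1.40800. Real growth factor = 1.40800 / 1.18373 ≈ 1.18946.
Annualized: 1.18946^(1/5) − 1 ≈ 0.03531.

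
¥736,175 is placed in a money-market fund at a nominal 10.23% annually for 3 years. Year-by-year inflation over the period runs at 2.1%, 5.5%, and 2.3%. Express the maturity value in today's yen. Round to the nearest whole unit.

Nominal value at maturity: ¥736,175 × (1 + 10.23%)^3 ≈ ¥986,008.
Price-level factor over 3 years: 1.021 × 1.055 × 1.023 = 1.101929565.
Dividing the nominal maturity value by the price-level factor gives the value in today's money.

¥894,801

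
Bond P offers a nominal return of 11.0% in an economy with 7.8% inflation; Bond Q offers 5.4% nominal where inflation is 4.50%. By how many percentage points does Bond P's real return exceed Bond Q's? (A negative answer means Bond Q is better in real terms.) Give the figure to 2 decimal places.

2.11

Bond P real return: 1.110/1.078 − 1 = 2.968%.
Bond Q real return: 1.054/1.0450 − 1 = 0.861%.
Difference: 2.968 − 0.861 = 2.107 pp.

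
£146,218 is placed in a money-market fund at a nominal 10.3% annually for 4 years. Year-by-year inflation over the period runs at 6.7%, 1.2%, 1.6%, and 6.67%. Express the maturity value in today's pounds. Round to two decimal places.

£184,936.21

Nominal value at maturity: £146,218 × (1 + 10.3%)^4 ≈ £216,422.74.
Price-level factor over 4 years: 1.067 × 1.012 × 1.016 × 1.0667 ≈ 1.1702561576.
The maturity value deflated by that factor is the answer in today's purchasing power.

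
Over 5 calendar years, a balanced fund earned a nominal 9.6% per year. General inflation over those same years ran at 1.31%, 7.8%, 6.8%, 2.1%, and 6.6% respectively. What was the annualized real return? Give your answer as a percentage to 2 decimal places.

4.49%

Cumulative inflation factor: 1.0131 × 1.078 × 1.068 × 1.021 × 1.066 ≈ 1.26948.
Nominal growth factor: 1.58144. Real growth factor = 1.58144 / 1.26948 ≈ 1.24574.
Annualized: 1.24574^(1/5) − 1 ≈ 0.04493.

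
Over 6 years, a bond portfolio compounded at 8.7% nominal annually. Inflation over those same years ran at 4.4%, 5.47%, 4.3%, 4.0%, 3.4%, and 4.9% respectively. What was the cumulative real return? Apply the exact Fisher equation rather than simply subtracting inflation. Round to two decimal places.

Cumulative inflation factor: 1.044 × 1.0547 × 1.043 × 1.040 × 1.034 × 1.049 ≈ 1.29552.
Nominal growth factor: 1.64959. Real growth factor = 1.64959 / 1.29552 ≈ 1.27331.
Total real return ≈ 27.3310%.

27.33%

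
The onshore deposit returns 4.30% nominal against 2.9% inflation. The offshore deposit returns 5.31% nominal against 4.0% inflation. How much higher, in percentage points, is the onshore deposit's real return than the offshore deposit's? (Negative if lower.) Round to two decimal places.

0.10

The onshore deposit real return: 1.0430/1.029 − 1 = 1.361%.
The offshore deposit real return: 1.0531/1.040 − 1 = 1.260%.
Difference: 1.361 − 1.260 = 0.101 pp.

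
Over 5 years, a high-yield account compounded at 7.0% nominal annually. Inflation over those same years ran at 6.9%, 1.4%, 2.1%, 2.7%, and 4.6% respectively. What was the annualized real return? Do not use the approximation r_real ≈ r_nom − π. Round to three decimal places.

3.361%

Cumulative inflation factor: 1.069 × 1.014 × 1.021 × 1.027 × 1.046 ≈ 1.18890.
Nominal growth factor: 1.40255. Real growth factor = 1.40255 / 1.18890 ≈ 1.17971.
Annualized: 1.17971^(1/5) − 1 ≈ 0.03361.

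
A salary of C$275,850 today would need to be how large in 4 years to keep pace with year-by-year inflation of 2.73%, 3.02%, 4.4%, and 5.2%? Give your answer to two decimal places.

Cumulative price-level factor: 1.0273 × 1.0302 × 1.044 × 1.052 ≈ 1.1623450545.
The nominal amount required is C$275,850 scaled up by that factor.

C$320,632.88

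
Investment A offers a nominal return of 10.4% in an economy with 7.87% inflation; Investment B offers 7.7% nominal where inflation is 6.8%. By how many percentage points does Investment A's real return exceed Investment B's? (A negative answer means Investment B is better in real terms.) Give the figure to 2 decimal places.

Investment A real return: 1.104/1.0787 − 1 = 2.345%.
Investment B real return: 1.077/1.068 − 1 = 0.843%.
Difference: 2.345 − 0.843 = 1.502 pp.

1.50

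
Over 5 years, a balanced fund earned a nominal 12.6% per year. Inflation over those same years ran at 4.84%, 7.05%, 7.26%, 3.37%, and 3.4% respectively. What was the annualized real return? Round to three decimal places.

7.064%

Cumulative inflation factor: 1.0484 × 1.0705 × 1.0726 × 1.0337 × 1.034 ≈ 1.28667.
Nominal growth factor: 1.81006. Real growth factor = 1.81006 / 1.28667 ≈ 1.40678.
Annualized: 1.40678^(1/5) − 1 ≈ 0.07064.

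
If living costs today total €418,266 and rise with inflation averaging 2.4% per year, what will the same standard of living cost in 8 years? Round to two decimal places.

€505,652.57

Cumulative price-level factor: (1+2.4%)^8 ≈ 1.2089258196.
The nominal amount required is €418,266 scaled up by that factor.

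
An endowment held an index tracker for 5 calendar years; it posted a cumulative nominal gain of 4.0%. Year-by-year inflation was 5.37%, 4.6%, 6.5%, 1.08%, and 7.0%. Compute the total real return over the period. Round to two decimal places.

-18.08%

Cumulative inflation factor: 1.0537 × 1.046 × 1.065 × 1.0108 × 1.070 ≈ 1.26954.
Nominal growth factor: 1.04000. Real growth factor = 1.04000 / 1.26954 ≈ 0.81919.
Total real return ≈ -18.0807%.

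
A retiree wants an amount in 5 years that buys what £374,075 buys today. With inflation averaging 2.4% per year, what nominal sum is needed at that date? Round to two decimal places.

Cumulative price-level factor: (1+2.4%)^5 ≈ 1.1258999068.
Multiplying £374,075 by the price-level factor gives the future nominal sum.

£421,171.01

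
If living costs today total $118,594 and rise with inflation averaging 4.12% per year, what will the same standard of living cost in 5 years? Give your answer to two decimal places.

Cumulative price-level factor: (1+4.12%)^5 ≈ 1.2236882705.
The nominal amount required is $118,594 scaled up by that factor.

$145,122.09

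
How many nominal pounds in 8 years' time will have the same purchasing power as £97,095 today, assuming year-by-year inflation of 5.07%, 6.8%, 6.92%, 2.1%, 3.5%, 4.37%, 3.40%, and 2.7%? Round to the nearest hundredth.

£136,439.01

Cumulative price-level factor: 1.0507 × 1.068 × 1.0692 × 1.021 × 1.035 × 1.0437 × 1.0340 × 1.027 ≈ 1.4052114916.
Multiplying £97,095 by the price-level factor gives the future nominal sum.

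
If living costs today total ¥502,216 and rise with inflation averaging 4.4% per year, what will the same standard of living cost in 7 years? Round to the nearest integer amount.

¥678,882

Cumulative price-level factor: (1+4.4%)^7 ≈ 1.3517721377.
The nominal amount required is ¥502,216 scaled up by that factor.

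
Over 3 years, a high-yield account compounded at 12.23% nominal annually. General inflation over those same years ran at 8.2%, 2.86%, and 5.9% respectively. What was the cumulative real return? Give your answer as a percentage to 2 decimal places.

Cumulative inflation factor: 1.082 × 1.0286 × 1.059 ≈ 1.17861.
Nominal growth factor: 1.41360. Real growth factor = 1.41360 / 1.17861 ≈ 1.19938.
Total real return ≈ 19.9381%.

19.94%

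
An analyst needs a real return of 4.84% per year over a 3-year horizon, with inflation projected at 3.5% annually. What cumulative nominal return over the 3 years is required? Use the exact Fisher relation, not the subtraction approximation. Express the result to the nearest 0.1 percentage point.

27.8%

Required annual nominal rate: (1+4.84%)(1+3.5%) − 1 = 8.5094%.
Cumulative over 3 years: (1 + 0.085094)^3 − 1 ≈ 0.27762.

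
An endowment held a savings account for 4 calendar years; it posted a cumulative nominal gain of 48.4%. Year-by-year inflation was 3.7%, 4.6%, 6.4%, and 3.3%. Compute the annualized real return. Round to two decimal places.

5.63%

Cumulative inflation factor: 1.037 × 1.046 × 1.064 × 1.033 ≈ 1.19221.
Nominal growth factor: 1.48400. Real growth factor = 1.48400 / 1.19221 ≈ 1.24475.
Annualized: 1.24475^(1/4) − 1 ≈ 0.05626.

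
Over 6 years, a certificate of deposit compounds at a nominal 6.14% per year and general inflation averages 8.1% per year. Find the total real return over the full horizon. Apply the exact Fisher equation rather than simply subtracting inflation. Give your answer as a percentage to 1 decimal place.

The annual real rate is (1+6.14%)/(1+8.1%) − 1 = -1.8131%.
Compounded over 6 years: (1 + -0.018131)^6 − 1 ≈ -0.10397.

-10.4%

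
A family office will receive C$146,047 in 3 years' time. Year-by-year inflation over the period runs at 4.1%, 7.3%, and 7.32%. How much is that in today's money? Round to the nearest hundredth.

Price-level factor over 3 years: 1.041 × 1.073 × 1.0732 = 1.1987568876.
Purchasing power today: C$146,047 divided by that factor.

C$121,832.04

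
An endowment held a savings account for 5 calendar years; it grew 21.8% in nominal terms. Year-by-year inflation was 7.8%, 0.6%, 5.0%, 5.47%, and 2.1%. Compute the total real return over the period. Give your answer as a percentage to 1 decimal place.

-0.7%

Cumulative inflation factor: 1.078 × 1.006 × 1.050 × 1.0547 × 1.021 ≈ 1.22620.
Nominal growth factor: 1.21800. Real growth factor = 1.21800 / 1.22620 ≈ 0.99331.
Total real return ≈ -0.6686%.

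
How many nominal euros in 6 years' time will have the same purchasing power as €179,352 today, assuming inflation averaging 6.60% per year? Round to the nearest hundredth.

€263,177.92

Cumulative price-level factor: (1+6.60%)^6 ≈ 1.4673821377.
The nominal amount required is €179,352 scaled up by that factor.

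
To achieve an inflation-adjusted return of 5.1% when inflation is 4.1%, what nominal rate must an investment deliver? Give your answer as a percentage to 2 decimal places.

By the Fisher equation, 1 + r_nom = (1 + 5.1%)(1 + 4.1%) = 1.051 × 1.041 = 1.094091.
So r_nom = 9.4091%.

9.41%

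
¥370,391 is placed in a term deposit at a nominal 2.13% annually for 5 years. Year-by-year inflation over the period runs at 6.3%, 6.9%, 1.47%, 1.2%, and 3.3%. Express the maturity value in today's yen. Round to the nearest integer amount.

¥341,427

Nominal value at maturity: ¥370,391 × (1 + 2.13%)^5 ≈ ¥411,554.
Price-level factor over 5 years: 1.063 × 1.069 × 1.0147 × 1.012 × 1.033 ≈ 1.2053952178.
The maturity value deflated by that factor is the answer in today's purchasing power.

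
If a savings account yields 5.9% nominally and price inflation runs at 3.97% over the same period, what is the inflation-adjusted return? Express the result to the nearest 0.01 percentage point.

Real return via the Fisher equation: (1 + 5.9%)/(1 + 3.97%) − 1 = 1.059/1.0397 − 1 ≈ 0.01856.

1.86%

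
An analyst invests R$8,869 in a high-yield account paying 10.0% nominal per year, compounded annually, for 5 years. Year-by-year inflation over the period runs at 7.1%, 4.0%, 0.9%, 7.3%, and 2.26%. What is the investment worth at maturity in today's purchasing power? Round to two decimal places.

R$11,582.93

Nominal value at maturity: R$8,869 × (1 + 10.0%)^5 ≈ R$14,283.61.
Price-level factor over 5 years: 1.071 × 1.040 × 1.009 × 1.073 × 1.0226 ≈ 1.2331601637.
The maturity value deflated by that factor is the answer in today's purchasing power.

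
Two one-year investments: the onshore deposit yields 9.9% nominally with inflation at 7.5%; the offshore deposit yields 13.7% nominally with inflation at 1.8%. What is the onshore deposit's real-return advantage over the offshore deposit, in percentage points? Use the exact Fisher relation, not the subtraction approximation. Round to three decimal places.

The onshore deposit real return: 1.099/1.075 − 1 = 2.2326%.
The offshore deposit real return: 1.137/1.018 − 1 = 11.6896%.
Difference: 2.2326 − 11.6896 = -9.4570 pp.

-9.457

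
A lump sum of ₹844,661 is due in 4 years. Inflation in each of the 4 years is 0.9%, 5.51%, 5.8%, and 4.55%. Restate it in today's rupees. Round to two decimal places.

Price-level factor over 4 years: 1.009 × 1.0551 × 1.058 × 1.0455 ≈ 1.1775910442.
Purchasing power today: ₹844,661 divided by that factor.

₹717,278.72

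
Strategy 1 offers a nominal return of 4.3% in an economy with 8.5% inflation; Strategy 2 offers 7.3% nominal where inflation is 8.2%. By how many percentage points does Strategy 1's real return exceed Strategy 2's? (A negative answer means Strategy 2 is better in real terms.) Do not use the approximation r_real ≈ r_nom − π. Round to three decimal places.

Strategy 1 real return: 1.043/1.085 − 1 = -3.8710%.
Strategy 2 real return: 1.073/1.082 − 1 = -0.8318%.
Difference: -3.8710 − (-0.8318) = -3.0392 pp.

-3.039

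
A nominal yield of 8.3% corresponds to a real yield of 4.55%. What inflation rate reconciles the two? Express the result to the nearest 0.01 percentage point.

From (1+r_nom) = (1+r_real)(1+π), we get 1+π = (1 + 8.3%)/(1 + 4.55%) = 1.083/1.0455 ≈ 1.03587.
So π ≈ 3.5868%.

3.59%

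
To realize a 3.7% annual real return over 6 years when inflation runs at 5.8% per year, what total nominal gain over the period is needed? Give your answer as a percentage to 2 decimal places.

74.42%

Required annual nominal rate: (1+3.7%)(1+5.8%) − 1 = 9.7146%.
Cumulative over 6 years: (1 + 0.097146)^6 − 1 ≈ 0.74416.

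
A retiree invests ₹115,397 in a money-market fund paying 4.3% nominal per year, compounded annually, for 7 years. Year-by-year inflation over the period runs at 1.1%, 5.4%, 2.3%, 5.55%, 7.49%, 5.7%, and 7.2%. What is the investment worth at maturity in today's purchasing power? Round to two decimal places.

Nominal value at maturity: ₹115,397 × (1 + 4.3%)^7 ≈ ₹154,947.54.
Price-level factor over 7 years: 1.011 × 1.054 × 1.023 × 1.0555 × 1.0749 × 1.057 × 1.072 ≈ 1.4014043892.
Dividing the nominal maturity value by the price-level factor gives the value in today's money.

₹110,565.90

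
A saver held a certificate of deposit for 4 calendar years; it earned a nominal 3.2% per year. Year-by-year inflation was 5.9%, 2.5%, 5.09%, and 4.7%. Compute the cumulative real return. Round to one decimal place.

-5.0%

Cumulative inflation factor: 1.059 × 1.025 × 1.0509 × 1.047 ≈ 1.19434.
Nominal growth factor: 1.13428. Real growth factor = 1.13428 / 1.19434 ≈ 0.94971.
Total real return ≈ -5.0290%.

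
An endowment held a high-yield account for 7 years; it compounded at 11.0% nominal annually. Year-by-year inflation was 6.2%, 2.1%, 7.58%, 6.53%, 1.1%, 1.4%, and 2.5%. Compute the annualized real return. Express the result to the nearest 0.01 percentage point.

6.85%

Cumulative inflation factor: 1.062 × 1.021 × 1.0758 × 1.0653 × 1.011 × 1.014 × 1.025 ≈ 1.30577.
Nominal growth factor: 2.07616. Real growth factor = 2.07616 / 1.30577 ≈ 1.58999.
Annualized: 1.58999^(1/7) − 1 ≈ 0.06849.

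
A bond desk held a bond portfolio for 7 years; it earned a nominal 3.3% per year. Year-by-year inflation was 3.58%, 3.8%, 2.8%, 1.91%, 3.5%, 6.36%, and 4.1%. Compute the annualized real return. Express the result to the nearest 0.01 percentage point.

Cumulative inflation factor: 1.0358 × 1.038 × 1.028 × 1.0191 × 1.035 × 1.0636 × 1.041 ≈ 1.29078.
Nominal growth factor: 1.25517. Real growth factor = 1.25517 / 1.29078 ≈ 0.97241.
Annualized: 0.97241^(1/7) − 1 ≈ -0.00399.

-0.40%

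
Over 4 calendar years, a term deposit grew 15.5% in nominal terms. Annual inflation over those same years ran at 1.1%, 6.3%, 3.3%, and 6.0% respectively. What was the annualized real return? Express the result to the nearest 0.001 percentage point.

-0.466%

Cumulative inflation factor: 1.011 × 1.063 × 1.033 × 1.060 ≈ 1.17677.
Nominal growth factor: 1.15500. Real growth factor = 1.15500 / 1.17677 ≈ 0.98150.
Annualized: 0.98150^(1/4) − 1 ≈ -0.00466.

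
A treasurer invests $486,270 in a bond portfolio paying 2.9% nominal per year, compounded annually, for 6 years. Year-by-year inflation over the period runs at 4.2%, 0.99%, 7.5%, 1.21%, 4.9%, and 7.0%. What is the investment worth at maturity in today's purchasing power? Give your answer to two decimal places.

Nominal value at maturity: $486,270 × (1 + 2.9%)^6 ≈ $577,257.69.
Price-level factor over 6 years: 1.042 × 1.0099 × 1.075 × 1.0121 × 1.049 × 1.070 ≈ 1.2851009545.
The maturity value deflated by that factor is the answer in today's purchasing power.

$449,192.48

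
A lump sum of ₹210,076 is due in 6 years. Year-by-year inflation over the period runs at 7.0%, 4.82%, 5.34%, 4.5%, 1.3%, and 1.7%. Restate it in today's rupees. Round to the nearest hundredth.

₹165,161.38

Price-level factor over 6 years: 1.070 × 1.0482 × 1.0534 × 1.045 × 1.013 × 1.017 ≈ 1.2719438383.
Purchasing power today: ₹210,076 divided by that factor.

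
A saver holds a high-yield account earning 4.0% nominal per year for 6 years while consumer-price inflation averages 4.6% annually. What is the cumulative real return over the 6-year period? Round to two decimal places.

-3.39%

The annual real rate is (1+4.0%)/(1+4.6%) − 1 = -0.5736%.
Compounded over 6 years: (1 + -0.005736)^6 − 1 ≈ -0.03393.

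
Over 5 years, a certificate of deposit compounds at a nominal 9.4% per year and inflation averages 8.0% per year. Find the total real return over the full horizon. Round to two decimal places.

The annual real rate is (1+9.4%)/(1+8.0%) − 1 = 1.2963%.
Compounded over 5 years: (1 + 0.012963)^5 − 1 ≈ 0.06652.

6.65%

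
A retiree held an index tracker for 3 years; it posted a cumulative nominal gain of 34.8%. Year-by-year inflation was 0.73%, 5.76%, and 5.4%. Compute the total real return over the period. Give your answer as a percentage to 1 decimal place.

Cumulative inflation factor: 1.0073 × 1.0576 × 1.054 ≈ 1.12285.
Nominal growth factor: 1.34800. Real growth factor = 1.34800 / 1.12285 ≈ 1.20052.
Total real return ≈ 20.0519%.

20.1%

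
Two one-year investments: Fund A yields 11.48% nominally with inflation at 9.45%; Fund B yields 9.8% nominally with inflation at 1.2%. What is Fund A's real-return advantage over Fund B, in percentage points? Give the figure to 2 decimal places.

-6.64

Fund A real return: 1.1148/1.0945 − 1 = 1.855%.
Fund B real return: 1.098/1.012 − 1 = 8.498%.
Difference: 1.855 − 8.498 = -6.643 pp.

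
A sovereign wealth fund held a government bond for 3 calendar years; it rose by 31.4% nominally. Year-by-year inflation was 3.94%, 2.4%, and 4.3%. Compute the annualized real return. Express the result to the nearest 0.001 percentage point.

5.781%

Cumulative inflation factor: 1.0394 × 1.024 × 1.043 ≈ 1.11011.
Nominal growth factor: 1.31400. Real growth factor = 1.31400 / 1.11011 ≈ 1.18366.
Annualized: 1.18366^(1/3) − 1 ≈ 0.05781.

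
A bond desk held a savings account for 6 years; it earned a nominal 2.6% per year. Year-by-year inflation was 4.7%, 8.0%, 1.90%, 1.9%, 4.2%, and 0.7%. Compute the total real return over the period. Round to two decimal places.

Cumulative inflation factor: 1.047 × 1.080 × 1.0190 × 1.019 × 1.042 × 1.007 ≈ 1.23201.
Nominal growth factor: 1.16650. Real growth factor = 1.16650 / 1.23201 ≈ 0.94682.
Total real return ≈ -5.3178%.

-5.32%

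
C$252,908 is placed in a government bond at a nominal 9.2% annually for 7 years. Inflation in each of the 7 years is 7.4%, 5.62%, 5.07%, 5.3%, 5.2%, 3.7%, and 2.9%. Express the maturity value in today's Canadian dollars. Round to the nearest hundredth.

C$332,394.34

Nominal value at maturity: C$252,908 × (1 + 9.2%)^7 ≈ C$468,296.63.
Price-level factor over 7 years: 1.074 × 1.0562 × 1.0507 × 1.053 × 1.052 × 1.037 × 1.029 ≈ 1.4088586375.
The maturity value deflated by that factor is the answer in today's purchasing power.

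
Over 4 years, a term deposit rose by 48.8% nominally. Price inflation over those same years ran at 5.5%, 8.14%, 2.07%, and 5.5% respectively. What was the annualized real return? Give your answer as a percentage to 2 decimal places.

Cumulative inflation factor: 1.055 × 1.0814 × 1.0207 × 1.055 ≈ 1.22854.
Nominal growth factor: 1.48800. Real growth factor = 1.48800 / 1.22854 ≈ 1.21119.
Annualized: 1.21119^(1/4) − 1 ≈ 0.04907.

4.91%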